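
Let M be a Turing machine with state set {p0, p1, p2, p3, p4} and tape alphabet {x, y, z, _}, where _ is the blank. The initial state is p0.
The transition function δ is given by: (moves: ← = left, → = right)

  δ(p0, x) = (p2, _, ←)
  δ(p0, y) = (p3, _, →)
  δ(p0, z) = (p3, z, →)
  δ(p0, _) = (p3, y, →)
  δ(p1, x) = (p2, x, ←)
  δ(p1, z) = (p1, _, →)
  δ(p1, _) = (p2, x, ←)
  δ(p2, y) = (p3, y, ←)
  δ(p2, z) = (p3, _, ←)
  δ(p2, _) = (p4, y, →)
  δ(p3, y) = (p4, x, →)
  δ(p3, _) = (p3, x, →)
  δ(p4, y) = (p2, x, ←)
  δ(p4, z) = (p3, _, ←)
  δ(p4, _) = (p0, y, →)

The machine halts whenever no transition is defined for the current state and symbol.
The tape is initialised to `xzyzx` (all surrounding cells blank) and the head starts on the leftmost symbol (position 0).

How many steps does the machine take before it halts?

6

state=p0 head=0 tape=_[x]zyzx   (p0,x)→(p2,_,←)
state=p2 head=-1 tape=[_]_zyzx   (p2,_)→(p4,y,→)
state=p4 head=0 tape=y[_]zyzx   (p4,_)→(p0,y,→)
state=p0 head=1 tape=yy[z]yzx   (p0,z)→(p3,z,→)
state=p3 head=2 tape=yyz[y]zx   (p3,y)→(p4,x,→)
state=p4 head=3 tape=yyzx[z]x   (p4,z)→(p3,_,←)
state=p3 head=2 tape=yyz[x]_x
M halts after 6 transitions.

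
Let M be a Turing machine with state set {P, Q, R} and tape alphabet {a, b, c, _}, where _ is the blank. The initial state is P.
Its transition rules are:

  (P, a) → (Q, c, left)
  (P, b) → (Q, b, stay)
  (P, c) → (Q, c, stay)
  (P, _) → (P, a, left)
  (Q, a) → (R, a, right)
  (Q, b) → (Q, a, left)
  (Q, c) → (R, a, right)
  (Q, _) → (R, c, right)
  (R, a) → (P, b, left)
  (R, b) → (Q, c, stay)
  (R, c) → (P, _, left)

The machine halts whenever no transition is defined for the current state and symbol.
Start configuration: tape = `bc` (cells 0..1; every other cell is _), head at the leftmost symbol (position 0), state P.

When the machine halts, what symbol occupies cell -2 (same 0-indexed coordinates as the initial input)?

a

P | __[b]c   read b → write b, move stay, go to Q
Q | __[b]c   read b → write a, move left, go to Q
Q | _[_]ac   read _ → write c, move right, go to R
R | _c[a]c   read a → write b, move left, go to P
P | _[c]bc   read c → write c, move stay, go to Q
Q | _[c]bc   read c → write a, move right, go to R
R | _a[b]c   read b → write c, move stay, go to Q
Q | _a[c]c   read c → write a, move right, go to R
R | _aa[c]   read c → write _, move left, go to P
P | _a[a]_   read a → write c, move left, go to Q
Q | _[a]c_   read a → write a, move right, go to R
R | _a[c]_   read c → write _, move left, go to P
P | _[a]__   read a → write c, move left, go to Q
Q | [_]c__   read _ → write c, move right, go to R
R | c[c]__   read c → write _, move left, go to P
P | [c]___   read c → write c, move stay, go to Q
Q | [c]___   read c → write a, move right, go to R
R | a[_]__
Cell -2 holds a when M halts.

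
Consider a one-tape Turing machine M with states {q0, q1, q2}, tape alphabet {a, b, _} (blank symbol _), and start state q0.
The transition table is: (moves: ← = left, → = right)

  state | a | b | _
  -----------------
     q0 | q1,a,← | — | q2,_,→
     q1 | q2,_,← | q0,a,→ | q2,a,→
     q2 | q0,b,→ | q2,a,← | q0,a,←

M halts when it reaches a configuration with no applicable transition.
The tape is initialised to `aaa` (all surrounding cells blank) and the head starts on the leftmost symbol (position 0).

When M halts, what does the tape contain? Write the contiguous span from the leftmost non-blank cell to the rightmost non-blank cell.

state=q0 head=0 tape=_[a]aa   (q0,a)→(q1,a,←)
state=q1 head=-1 tape=[_]aaa   (q1,_)→(q2,a,→)
state=q2 head=0 tape=a[a]aa   (q2,a)→(q0,b,→)
state=q0 head=1 tape=ab[a]a   (q0,a)→(q1,a,←)
state=q1 head=0 tape=a[b]aa   (q1,b)→(q0,a,→)
state=q0 head=1 tape=aa[a]a   (q0,a)→(q1,a,←)
state=q1 head=0 tape=a[a]aa   (q1,a)→(q2,_,←)
state=q2 head=-1 tape=[a]_aa   (q2,a)→(q0,b,→)
state=q0 head=0 tape=b[_]aa   (q0,_)→(q2,_,→)
state=q2 head=1 tape=b_[a]a   (q2,a)→(q0,b,→)
state=q0 head=2 tape=b_b[a]   (q0,a)→(q1,a,←)
state=q1 head=1 tape=b_[b]a   (q1,b)→(q0,a,→)
state=q0 head=2 tape=b_a[a]   (q0,a)→(q1,a,←)
state=q1 head=1 tape=b_[a]a   (q1,a)→(q2,_,←)
state=q2 head=0 tape=b[_]_a   (q2,_)→(q0,a,←)
state=q0 head=-1 tape=[b]a_a
The non-blank tape span at halt is ba_a.

ba_a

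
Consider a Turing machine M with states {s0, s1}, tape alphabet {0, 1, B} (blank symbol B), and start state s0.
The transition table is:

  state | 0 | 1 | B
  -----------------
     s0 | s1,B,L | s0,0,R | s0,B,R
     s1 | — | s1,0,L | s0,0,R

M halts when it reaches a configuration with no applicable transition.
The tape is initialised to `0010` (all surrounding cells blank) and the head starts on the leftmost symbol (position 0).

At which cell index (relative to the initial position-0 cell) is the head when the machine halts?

s0 | B[0]010   read 0 → write B, move L, go to s1
s1 | [B]B010   read B → write 0, move R, go to s0
s0 | 0[B]010   read B → write B, move R, go to s0
s0 | 0B[0]10   read 0 → write B, move L, go to s1
s1 | 0[B]B10   read B → write 0, move R, go to s0
s0 | 00[B]10   read B → write B, move R, go to s0
s0 | 00B[1]0   read 1 → write 0, move R, go to s0
s0 | 00B0[0]   read 0 → write B, move L, go to s1
s1 | 00B[0]B
At halt the head is at cell 2.

2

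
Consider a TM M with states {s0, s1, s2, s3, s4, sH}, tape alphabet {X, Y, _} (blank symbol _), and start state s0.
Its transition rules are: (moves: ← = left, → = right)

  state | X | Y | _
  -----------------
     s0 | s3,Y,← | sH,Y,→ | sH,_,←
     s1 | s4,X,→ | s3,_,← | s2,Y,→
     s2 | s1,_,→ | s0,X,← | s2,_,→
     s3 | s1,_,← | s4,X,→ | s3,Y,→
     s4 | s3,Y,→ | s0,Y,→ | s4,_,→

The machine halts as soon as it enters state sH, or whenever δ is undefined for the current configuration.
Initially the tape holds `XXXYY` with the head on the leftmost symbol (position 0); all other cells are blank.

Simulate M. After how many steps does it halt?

16

s0 | __[X]XXYY_   read X → write Y, move ←, go to s3
s3 | _[_]YXXYY_   read _ → write Y, move →, go to s3
s3 | _Y[Y]XXYY_   read Y → write X, move →, go to s4
s4 | _YX[X]XYY_   read X → write Y, move →, go to s3
s3 | _YXY[X]YY_   read X → write _, move ←, go to s1
s1 | _YX[Y]_YY_   read Y → write _, move ←, go to s3
s3 | _Y[X]__YY_   read X → write _, move ←, go to s1
s1 | _[Y]___YY_   read Y → write _, move ←, go to s3
s3 | [_]____YY_   read _ → write Y, move →, go to s3
s3 | Y[_]___YY_   read _ → write Y, move →, go to s3
s3 | YY[_]__YY_   read _ → write Y, move →, go to s3
s3 | YYY[_]_YY_   read _ → write Y, move →, go to s3
s3 | YYYY[_]YY_   read _ → write Y, move →, go to s3
s3 | YYYYY[Y]Y_   read Y → write X, move →, go to s4
s4 | YYYYYX[Y]_   read Y → write Y, move →, go to s0
s0 | YYYYYXY[_]   read _ → write _, move ←, go to sH
sH | YYYYYX[Y]_
M halts after 16 transitions.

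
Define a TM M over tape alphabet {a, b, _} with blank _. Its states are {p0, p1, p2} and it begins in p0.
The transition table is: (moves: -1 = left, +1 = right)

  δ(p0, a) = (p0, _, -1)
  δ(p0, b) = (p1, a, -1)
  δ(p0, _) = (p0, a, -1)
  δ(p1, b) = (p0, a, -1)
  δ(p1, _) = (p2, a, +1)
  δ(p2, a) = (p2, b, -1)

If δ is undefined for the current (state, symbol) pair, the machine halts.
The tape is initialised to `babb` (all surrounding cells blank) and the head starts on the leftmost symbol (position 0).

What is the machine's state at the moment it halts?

state=p0 head=0 tape=__[b]abb   (p0,b)→(p1,a,-1)
state=p1 head=-1 tape=_[_]aabb   (p1,_)→(p2,a,+1)
state=p2 head=0 tape=_a[a]abb   (p2,a)→(p2,b,-1)
state=p2 head=-1 tape=_[a]babb   (p2,a)→(p2,b,-1)
state=p2 head=-2 tape=[_]bbabb
No transition is defined for (p2, _); M halts in state p2.

p2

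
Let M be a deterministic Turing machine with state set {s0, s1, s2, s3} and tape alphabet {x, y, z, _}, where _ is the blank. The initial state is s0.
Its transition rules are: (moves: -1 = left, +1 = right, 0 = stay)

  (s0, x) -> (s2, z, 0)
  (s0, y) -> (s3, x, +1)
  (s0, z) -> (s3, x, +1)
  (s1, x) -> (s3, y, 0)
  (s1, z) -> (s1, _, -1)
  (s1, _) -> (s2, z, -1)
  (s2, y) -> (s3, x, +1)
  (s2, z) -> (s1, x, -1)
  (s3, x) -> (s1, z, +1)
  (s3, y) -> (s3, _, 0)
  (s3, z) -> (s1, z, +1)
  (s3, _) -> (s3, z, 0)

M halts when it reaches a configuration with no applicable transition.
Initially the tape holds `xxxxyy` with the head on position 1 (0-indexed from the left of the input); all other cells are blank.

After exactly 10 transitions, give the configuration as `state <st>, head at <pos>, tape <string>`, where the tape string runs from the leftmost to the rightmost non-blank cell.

state=s0 head=1 tape=x[x]xxyy   (s0,x)→(s2,z,0)
state=s2 head=1 tape=x[z]xxyy   (s2,z)→(s1,x,-1)
state=s1 head=0 tape=[x]xxxyy   (s1,x)→(s3,y,0)
state=s3 head=0 tape=[y]xxxyy   (s3,y)→(s3,_,0)
state=s3 head=0 tape=[_]xxxyy   (s3,_)→(s3,z,0)
state=s3 head=0 tape=[z]xxxyy   (s3,z)→(s1,z,+1)
state=s1 head=1 tape=z[x]xxyy   (s1,x)→(s3,y,0)
state=s3 head=1 tape=z[y]xxyy   (s3,y)→(s3,_,0)
state=s3 head=1 tape=z[_]xxyy   (s3,_)→(s3,z,0)
state=s3 head=1 tape=z[z]xxyy   (s3,z)→(s1,z,+1)
state=s1 head=2 tape=zz[x]xyy
After 10 steps: state s1, head at 2, tape zzxxyy.

state s1, head at 2, tape zzxxyy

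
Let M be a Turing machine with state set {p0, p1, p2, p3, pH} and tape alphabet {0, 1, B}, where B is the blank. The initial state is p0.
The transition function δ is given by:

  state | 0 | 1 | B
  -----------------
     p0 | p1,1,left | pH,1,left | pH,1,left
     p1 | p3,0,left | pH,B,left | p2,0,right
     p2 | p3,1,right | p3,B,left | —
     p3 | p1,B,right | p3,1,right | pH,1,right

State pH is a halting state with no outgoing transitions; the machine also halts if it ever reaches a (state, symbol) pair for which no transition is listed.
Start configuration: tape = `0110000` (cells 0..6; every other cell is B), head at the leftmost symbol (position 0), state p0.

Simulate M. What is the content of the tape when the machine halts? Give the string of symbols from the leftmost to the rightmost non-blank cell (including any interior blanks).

p0 | B[0]110000   read 0 → write 1, move left, go to p1
p1 | [B]1110000   read B → write 0, move right, go to p2
p2 | 0[1]110000   read 1 → write B, move left, go to p3
p3 | [0]B110000   read 0 → write B, move right, go to p1
p1 | B[B]110000   read B → write 0, move right, go to p2
p2 | B0[1]10000   read 1 → write B, move left, go to p3
p3 | B[0]B10000   read 0 → write B, move right, go to p1
p1 | BB[B]10000   read B → write 0, move right, go to p2
p2 | BB0[1]0000   read 1 → write B, move left, go to p3
p3 | BB[0]B0000   read 0 → write B, move right, go to p1
p1 | BBB[B]0000   read B → write 0, move right, go to p2
p2 | BBB0[0]000   read 0 → write 1, move right, go to p3
p3 | BBB01[0]00   read 0 → write B, move right, go to p1
p1 | BBB01B[0]0   read 0 → write 0, move left, go to p3
p3 | BBB01[B]00   read B → write 1, move right, go to pH
pH | BBB011[0]0
The non-blank tape span at halt is 01100.

01100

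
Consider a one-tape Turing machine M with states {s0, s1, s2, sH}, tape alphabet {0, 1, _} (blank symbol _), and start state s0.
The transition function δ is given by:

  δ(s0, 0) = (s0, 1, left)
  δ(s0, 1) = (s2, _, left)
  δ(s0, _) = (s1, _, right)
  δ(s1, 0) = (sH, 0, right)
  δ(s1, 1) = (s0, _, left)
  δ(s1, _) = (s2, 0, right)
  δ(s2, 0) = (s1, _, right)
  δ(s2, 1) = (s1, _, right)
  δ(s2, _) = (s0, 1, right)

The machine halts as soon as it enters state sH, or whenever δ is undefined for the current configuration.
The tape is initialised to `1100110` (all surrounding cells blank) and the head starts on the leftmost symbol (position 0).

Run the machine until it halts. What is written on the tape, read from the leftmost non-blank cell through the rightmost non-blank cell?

1_0_0110

state=s0 head=0 tape=_[1]100110   (s0,1)→(s2,_,left)
state=s2 head=-1 tape=[_]_100110   (s2,_)→(s0,1,right)
state=s0 head=0 tape=1[_]100110   (s0,_)→(s1,_,right)
state=s1 head=1 tape=1_[1]00110   (s1,1)→(s0,_,left)
state=s0 head=0 tape=1[_]_00110   (s0,_)→(s1,_,right)
state=s1 head=1 tape=1_[_]00110   (s1,_)→(s2,0,right)
state=s2 head=2 tape=1_0[0]0110   (s2,0)→(s1,_,right)
state=s1 head=3 tape=1_0_[0]110   (s1,0)→(sH,0,right)
state=sH head=4 tape=1_0_0[1]10
The non-blank tape span at halt is 1_0_0110.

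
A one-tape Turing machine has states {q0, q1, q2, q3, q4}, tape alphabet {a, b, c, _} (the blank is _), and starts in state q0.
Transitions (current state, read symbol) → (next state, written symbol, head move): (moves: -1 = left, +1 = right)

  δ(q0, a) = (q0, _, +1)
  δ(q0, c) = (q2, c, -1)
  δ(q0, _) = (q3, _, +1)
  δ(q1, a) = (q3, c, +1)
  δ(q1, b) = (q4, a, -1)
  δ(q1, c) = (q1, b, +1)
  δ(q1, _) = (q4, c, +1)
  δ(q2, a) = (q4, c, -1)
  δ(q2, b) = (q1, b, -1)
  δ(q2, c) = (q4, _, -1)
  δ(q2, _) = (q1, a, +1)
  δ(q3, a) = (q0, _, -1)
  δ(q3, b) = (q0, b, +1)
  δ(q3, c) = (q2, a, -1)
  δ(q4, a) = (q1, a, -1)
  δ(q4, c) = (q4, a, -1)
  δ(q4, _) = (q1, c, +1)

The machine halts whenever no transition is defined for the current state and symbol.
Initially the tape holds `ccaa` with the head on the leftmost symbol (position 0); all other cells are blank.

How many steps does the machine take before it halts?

18

q0 | ___[c]caa   read c → write c, move -1, go to q2
q2 | __[_]ccaa   read _ → write a, move +1, go to q1
q1 | __a[c]caa   read c → write b, move +1, go to q1
q1 | __ab[c]aa   read c → write b, move +1, go to q1
q1 | __abb[a]a   read a → write c, move +1, go to q3
q3 | __abbc[a]   read a → write _, move -1, go to q0
q0 | __abb[c]_   read c → write c, move -1, go to q2
q2 | __ab[b]c_   read b → write b, move -1, go to q1
q1 | __a[b]bc_   read b → write a, move -1, go to q4
q4 | __[a]abc_   read a → write a, move -1, go to q1
q1 | _[_]aabc_   read _ → write c, move +1, go to q4
q4 | _c[a]abc_   read a → write a, move -1, go to q1
q1 | _[c]aabc_   read c → write b, move +1, go to q1
q1 | _b[a]abc_   read a → write c, move +1, go to q3
q3 | _bc[a]bc_   read a → write _, move -1, go to q0
q0 | _b[c]_bc_   read c → write c, move -1, go to q2
q2 | _[b]c_bc_   read b → write b, move -1, go to q1
q1 | [_]bc_bc_   read _ → write c, move +1, go to q4
q4 | c[b]c_bc_
M halts after 18 transitions.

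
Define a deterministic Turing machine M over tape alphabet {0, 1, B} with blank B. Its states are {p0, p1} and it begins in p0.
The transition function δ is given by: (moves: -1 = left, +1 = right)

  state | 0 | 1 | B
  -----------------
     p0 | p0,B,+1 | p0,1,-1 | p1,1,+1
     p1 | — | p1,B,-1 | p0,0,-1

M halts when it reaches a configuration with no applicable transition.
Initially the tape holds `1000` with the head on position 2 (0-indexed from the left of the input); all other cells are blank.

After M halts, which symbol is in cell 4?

p0 | BBB10[0]0BB   read 0 → write B, move +1, go to p0
p0 | BBB10B[0]BB   read 0 → write B, move +1, go to p0
p0 | BBB10BB[B]B   read B → write 1, move +1, go to p1
p1 | BBB10BB1[B]   read B → write 0, move -1, go to p0
p0 | BBB10BB[1]0   read 1 → write 1, move -1, go to p0
p0 | BBB10B[B]10   read B → write 1, move +1, go to p1
p1 | BBB10B1[1]0   read 1 → write B, move -1, go to p1
p1 | BBB10B[1]B0   read 1 → write B, move -1, go to p1
p1 | BBB10[B]BB0   read B → write 0, move -1, go to p0
p0 | BBB1[0]0BB0   read 0 → write B, move +1, go to p0
p0 | BBB1B[0]BB0   read 0 → write B, move +1, go to p0
p0 | BBB1BB[B]B0   read B → write 1, move +1, go to p1
p1 | BBB1BB1[B]0   read B → write 0, move -1, go to p0
p0 | BBB1BB[1]00   read 1 → write 1, move -1, go to p0
p0 | BBB1B[B]100   read B → write 1, move +1, go to p1
p1 | BBB1B1[1]00   read 1 → write B, move -1, go to p1
p1 | BBB1B[1]B00   read 1 → write B, move -1, go to p1
p1 | BBB1[B]BB00   read B → write 0, move -1, go to p0
p0 | BBB[1]0BB00   read 1 → write 1, move -1, go to p0
p0 | BB[B]10BB00   read B → write 1, move +1, go to p1
p1 | BB1[1]0BB00   read 1 → write B, move -1, go to p1
p1 | BB[1]B0BB00   read 1 → write B, move -1, go to p1
p1 | B[B]BB0BB00   read B → write 0, move -1, go to p0
p0 | [B]0BB0BB00   read B → write 1, move +1, go to p1
p1 | 1[0]BB0BB00
Cell 4 holds 0 when M halts.

0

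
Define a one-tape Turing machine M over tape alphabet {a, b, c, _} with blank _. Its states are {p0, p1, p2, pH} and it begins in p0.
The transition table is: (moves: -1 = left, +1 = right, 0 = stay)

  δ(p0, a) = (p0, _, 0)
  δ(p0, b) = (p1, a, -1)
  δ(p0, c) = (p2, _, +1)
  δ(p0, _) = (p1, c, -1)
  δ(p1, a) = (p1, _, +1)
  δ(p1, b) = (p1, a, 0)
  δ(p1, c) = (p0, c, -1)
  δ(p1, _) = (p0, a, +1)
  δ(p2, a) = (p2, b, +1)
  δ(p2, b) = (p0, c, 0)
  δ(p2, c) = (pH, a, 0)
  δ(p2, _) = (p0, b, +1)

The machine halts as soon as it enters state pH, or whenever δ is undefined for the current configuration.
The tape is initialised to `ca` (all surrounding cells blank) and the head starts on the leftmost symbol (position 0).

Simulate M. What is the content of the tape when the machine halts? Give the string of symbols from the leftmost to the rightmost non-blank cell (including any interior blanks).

a_ac

p0 | [c]a__   read c → write _, move +1, go to p2
p2 | _[a]__   read a → write b, move +1, go to p2
p2 | _b[_]_   read _ → write b, move +1, go to p0
p0 | _bb[_]   read _ → write c, move -1, go to p1
p1 | _b[b]c   read b → write a, move 0, go to p1
p1 | _b[a]c   read a → write _, move +1, go to p1
p1 | _b_[c]   read c → write c, move -1, go to p0
p0 | _b[_]c   read _ → write c, move -1, go to p1
p1 | _[b]cc   read b → write a, move 0, go to p1
p1 | _[a]cc   read a → write _, move +1, go to p1
p1 | __[c]c   read c → write c, move -1, go to p0
p0 | _[_]cc   read _ → write c, move -1, go to p1
p1 | [_]ccc   read _ → write a, move +1, go to p0
p0 | a[c]cc   read c → write _, move +1, go to p2
p2 | a_[c]c   read c → write a, move 0, go to pH
pH | a_[a]c
The non-blank tape span at halt is a_ac.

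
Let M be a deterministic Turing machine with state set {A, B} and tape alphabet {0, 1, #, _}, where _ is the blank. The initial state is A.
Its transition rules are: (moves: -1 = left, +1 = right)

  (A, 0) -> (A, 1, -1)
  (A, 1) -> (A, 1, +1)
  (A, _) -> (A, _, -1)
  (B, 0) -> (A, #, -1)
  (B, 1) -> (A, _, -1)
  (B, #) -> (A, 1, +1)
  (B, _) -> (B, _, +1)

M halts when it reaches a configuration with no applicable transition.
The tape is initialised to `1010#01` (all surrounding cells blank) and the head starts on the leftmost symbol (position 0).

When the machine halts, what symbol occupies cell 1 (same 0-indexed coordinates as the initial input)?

state=A head=0 tape=[1]010#01   (A,1)→(A,1,+1)
state=A head=1 tape=1[0]10#01   (A,0)→(A,1,-1)
state=A head=0 tape=[1]110#01   (A,1)→(A,1,+1)
state=A head=1 tape=1[1]10#01   (A,1)→(A,1,+1)
state=A head=2 tape=11[1]0#01   (A,1)→(A,1,+1)
state=A head=3 tape=111[0]#01   (A,0)→(A,1,-1)
state=A head=2 tape=11[1]1#01   (A,1)→(A,1,+1)
state=A head=3 tape=111[1]#01   (A,1)→(A,1,+1)
state=A head=4 tape=1111[#]01
Cell 1 holds 1 when M halts.

1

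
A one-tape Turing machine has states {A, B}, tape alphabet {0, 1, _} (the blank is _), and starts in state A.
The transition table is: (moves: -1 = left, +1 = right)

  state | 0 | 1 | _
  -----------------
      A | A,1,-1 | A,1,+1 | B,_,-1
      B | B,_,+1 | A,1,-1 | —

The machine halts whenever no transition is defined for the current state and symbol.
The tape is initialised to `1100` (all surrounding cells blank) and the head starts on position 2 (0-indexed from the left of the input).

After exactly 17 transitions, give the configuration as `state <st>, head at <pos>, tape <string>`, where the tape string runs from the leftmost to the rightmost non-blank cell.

state=A head=2 tape=11[0]0_   (A,0)→(A,1,-1)
state=A head=1 tape=1[1]10_   (A,1)→(A,1,+1)
state=A head=2 tape=11[1]0_   (A,1)→(A,1,+1)
state=A head=3 tape=111[0]_   (A,0)→(A,1,-1)
state=A head=2 tape=11[1]1_   (A,1)→(A,1,+1)
state=A head=3 tape=111[1]_   (A,1)→(A,1,+1)
state=A head=4 tape=1111[_]   (A,_)→(B,_,-1)
state=B head=3 tape=111[1]_   (B,1)→(A,1,-1)
state=A head=2 tape=11[1]1_   (A,1)→(A,1,+1)
state=A head=3 tape=111[1]_   (A,1)→(A,1,+1)
state=A head=4 tape=1111[_]   (A,_)→(B,_,-1)
state=B head=3 tape=111[1]_   (B,1)→(A,1,-1)
state=A head=2 tape=11[1]1_   (A,1)→(A,1,+1)
state=A head=3 tape=111[1]_   (A,1)→(A,1,+1)
state=A head=4 tape=1111[_]   (A,_)→(B,_,-1)
state=B head=3 tape=111[1]_   (B,1)→(A,1,-1)
state=A head=2 tape=11[1]1_   (A,1)→(A,1,+1)
state=A head=3 tape=111[1]_
After 17 steps: state A, head at 3, tape 1111.

state A, head at 3, tape 1111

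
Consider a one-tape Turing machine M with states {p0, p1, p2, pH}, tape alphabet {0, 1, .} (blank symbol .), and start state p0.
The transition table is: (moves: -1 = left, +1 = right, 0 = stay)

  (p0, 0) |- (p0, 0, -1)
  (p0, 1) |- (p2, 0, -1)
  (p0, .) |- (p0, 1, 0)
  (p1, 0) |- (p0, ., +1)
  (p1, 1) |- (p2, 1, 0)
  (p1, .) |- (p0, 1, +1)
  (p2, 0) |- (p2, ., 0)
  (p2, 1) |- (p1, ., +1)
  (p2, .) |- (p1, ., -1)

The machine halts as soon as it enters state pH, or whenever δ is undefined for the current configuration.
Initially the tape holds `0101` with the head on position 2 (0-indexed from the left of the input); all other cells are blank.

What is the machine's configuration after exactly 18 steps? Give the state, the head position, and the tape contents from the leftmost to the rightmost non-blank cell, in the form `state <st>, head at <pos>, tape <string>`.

state p0, head at 0, tape 0001

state=p0 head=2 tape=..01[0]1   (p0,0)→(p0,0,-1)
state=p0 head=1 tape=..0[1]01   (p0,1)→(p2,0,-1)
state=p2 head=0 tape=..[0]001   (p2,0)→(p2,.,0)
state=p2 head=0 tape=..[.]001   (p2,.)→(p1,.,-1)
state=p1 head=-1 tape=.[.].001   (p1,.)→(p0,1,+1)
state=p0 head=0 tape=.1[.]001   (p0,.)→(p0,1,0)
state=p0 head=0 tape=.1[1]001   (p0,1)→(p2,0,-1)
state=p2 head=-1 tape=.[1]0001   (p2,1)→(p1,.,+1)
state=p1 head=0 tape=..[0]001   (p1,0)→(p0,.,+1)
state=p0 head=1 tape=...[0]01   (p0,0)→(p0,0,-1)
state=p0 head=0 tape=..[.]001   (p0,.)→(p0,1,0)
state=p0 head=0 tape=..[1]001   (p0,1)→(p2,0,-1)
state=p2 head=-1 tape=.[.]0001   (p2,.)→(p1,.,-1)
state=p1 head=-2 tape=[.].0001   (p1,.)→(p0,1,+1)
state=p0 head=-1 tape=1[.]0001   (p0,.)→(p0,1,0)
state=p0 head=-1 tape=1[1]0001   (p0,1)→(p2,0,-1)
state=p2 head=-2 tape=[1]00001   (p2,1)→(p1,.,+1)
state=p1 head=-1 tape=.[0]0001   (p1,0)→(p0,.,+1)
state=p0 head=0 tape=..[0]001
After 18 steps: state p0, head at 0, tape 0001.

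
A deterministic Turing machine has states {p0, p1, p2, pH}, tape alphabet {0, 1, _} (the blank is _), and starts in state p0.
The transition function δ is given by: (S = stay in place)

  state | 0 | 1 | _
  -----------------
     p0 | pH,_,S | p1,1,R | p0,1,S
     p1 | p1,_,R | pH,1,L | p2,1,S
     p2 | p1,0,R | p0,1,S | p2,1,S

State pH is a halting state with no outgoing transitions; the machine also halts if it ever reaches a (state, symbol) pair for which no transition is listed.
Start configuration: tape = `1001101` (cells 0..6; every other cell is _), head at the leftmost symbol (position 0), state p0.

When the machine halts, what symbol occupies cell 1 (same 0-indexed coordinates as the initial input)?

_

p0 | [1]001101   read 1 → write 1, move R, go to p1
p1 | 1[0]01101   read 0 → write _, move R, go to p1
p1 | 1_[0]1101   read 0 → write _, move R, go to p1
p1 | 1__[1]101   read 1 → write 1, move L, go to pH
pH | 1_[_]1101
Cell 1 holds _ when M halts.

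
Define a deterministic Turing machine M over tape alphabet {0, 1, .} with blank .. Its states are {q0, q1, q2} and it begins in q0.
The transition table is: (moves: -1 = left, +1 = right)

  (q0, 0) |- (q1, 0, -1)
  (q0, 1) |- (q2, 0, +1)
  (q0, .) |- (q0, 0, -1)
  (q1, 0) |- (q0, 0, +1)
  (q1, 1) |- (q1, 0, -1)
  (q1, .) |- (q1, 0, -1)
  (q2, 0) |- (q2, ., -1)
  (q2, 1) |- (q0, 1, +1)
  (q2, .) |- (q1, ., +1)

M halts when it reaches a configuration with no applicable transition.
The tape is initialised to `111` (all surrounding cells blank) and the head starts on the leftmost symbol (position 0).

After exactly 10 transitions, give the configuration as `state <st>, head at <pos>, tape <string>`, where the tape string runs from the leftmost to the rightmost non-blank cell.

state=q0 head=0 tape=[1]11..   (q0,1)→(q2,0,+1)
state=q2 head=1 tape=0[1]1..   (q2,1)→(q0,1,+1)
state=q0 head=2 tape=01[1]..   (q0,1)→(q2,0,+1)
state=q2 head=3 tape=010[.].   (q2,.)→(q1,.,+1)
state=q1 head=4 tape=010.[.]   (q1,.)→(q1,0,-1)
state=q1 head=3 tape=010[.]0   (q1,.)→(q1,0,-1)
state=q1 head=2 tape=01[0]00   (q1,0)→(q0,0,+1)
state=q0 head=3 tape=010[0]0   (q0,0)→(q1,0,-1)
state=q1 head=2 tape=01[0]00   (q1,0)→(q0,0,+1)
state=q0 head=3 tape=010[0]0   (q0,0)→(q1,0,-1)
state=q1 head=2 tape=01[0]00
After 10 steps: state q1, head at 2, tape 01000.

state q1, head at 2, tape 01000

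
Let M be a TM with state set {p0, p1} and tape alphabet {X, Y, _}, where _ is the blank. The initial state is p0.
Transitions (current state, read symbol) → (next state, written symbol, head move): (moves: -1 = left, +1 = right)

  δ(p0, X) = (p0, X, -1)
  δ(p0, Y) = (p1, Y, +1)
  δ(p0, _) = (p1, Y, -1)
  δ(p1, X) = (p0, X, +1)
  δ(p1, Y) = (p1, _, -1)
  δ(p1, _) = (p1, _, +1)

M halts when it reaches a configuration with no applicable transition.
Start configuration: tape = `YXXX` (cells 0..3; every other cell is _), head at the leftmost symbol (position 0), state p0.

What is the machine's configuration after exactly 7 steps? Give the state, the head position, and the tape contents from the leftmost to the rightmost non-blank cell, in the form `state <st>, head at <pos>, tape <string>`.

state=p0 head=0 tape=[Y]XXX   (p0,Y)→(p1,Y,+1)
state=p1 head=1 tape=Y[X]XX   (p1,X)→(p0,X,+1)
state=p0 head=2 tape=YX[X]X   (p0,X)→(p0,X,-1)
state=p0 head=1 tape=Y[X]XX   (p0,X)→(p0,X,-1)
state=p0 head=0 tape=[Y]XXX   (p0,Y)→(p1,Y,+1)
state=p1 head=1 tape=Y[X]XX   (p1,X)→(p0,X,+1)
state=p0 head=2 tape=YX[X]X   (p0,X)→(p0,X,-1)
state=p0 head=1 tape=Y[X]XX
After 7 steps: state p0, head at 1, tape YXXX.

state p0, head at 1, tape YXXX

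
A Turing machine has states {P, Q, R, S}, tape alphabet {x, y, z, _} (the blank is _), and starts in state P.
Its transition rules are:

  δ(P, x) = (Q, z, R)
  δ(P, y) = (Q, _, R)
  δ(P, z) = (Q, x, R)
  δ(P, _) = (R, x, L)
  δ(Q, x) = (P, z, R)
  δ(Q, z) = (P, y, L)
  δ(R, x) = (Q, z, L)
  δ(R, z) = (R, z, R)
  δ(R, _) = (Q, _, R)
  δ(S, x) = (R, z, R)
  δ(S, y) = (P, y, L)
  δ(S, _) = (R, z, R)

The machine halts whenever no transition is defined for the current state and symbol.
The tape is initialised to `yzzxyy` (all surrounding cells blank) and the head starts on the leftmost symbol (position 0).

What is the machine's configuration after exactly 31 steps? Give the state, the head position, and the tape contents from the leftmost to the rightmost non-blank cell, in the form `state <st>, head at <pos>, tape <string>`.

P | ____[y]zzxyy   read y → write _, move R, go to Q
Q | _____[z]zxyy   read z → write y, move L, go to P
P | ____[_]yzxyy   read _ → write x, move L, go to R
R | ___[_]xyzxyy   read _ → write _, move R, go to Q
Q | ____[x]yzxyy   read x → write z, move R, go to P
P | ____z[y]zxyy   read y → write _, move R, go to Q
Q | ____z_[z]xyy   read z → write y, move L, go to P
P | ____z[_]yxyy   read _ → write x, move L, go to R
R | ____[z]xyxyy   read z → write z, move R, go to R
R | ____z[x]yxyy   read x → write z, move L, go to Q
Q | ____[z]zyxyy   read z → write y, move L, go to P
P | ___[_]yzyxyy   read _ → write x, move L, go to R
R | __[_]xyzyxyy   read _ → write _, move R, go to Q
Q | ___[x]yzyxyy   read x → write z, move R, go to P
P | ___z[y]zyxyy   read y → write _, move R, go to Q
Q | ___z_[z]yxyy   read z → write y, move L, go to P
P | ___z[_]yyxyy   read _ → write x, move L, go to R
R | ___[z]xyyxyy   read z → write z, move R, go to R
R | ___z[x]yyxyy   read x → write z, move L, go to Q
Q | ___[z]zyyxyy   read z → write y, move L, go to P
P | __[_]yzyyxyy   read _ → write x, move L, go to R
R | _[_]xyzyyxyy   read _ → write _, move R, go to Q
Q | __[x]yzyyxyy   read x → write z, move R, go to P
P | __z[y]zyyxyy   read y → write _, move R, go to Q
Q | __z_[z]yyxyy   read z → write y, move L, go to P
P | __z[_]yyyxyy   read _ → write x, move L, go to R
R | __[z]xyyyxyy   read z → write z, move R, go to R
R | __z[x]yyyxyy   read x → write z, move L, go to Q
Q | __[z]zyyyxyy   read z → write y, move L, go to P
P | _[_]yzyyyxyy   read _ → write x, move L, go to R
R | [_]xyzyyyxyy   read _ → write _, move R, go to Q
Q | _[x]yzyyyxyy
After 31 steps: state Q, head at -3, tape xyzyyyxyy.

state Q, head at -3, tape xyzyyyxyy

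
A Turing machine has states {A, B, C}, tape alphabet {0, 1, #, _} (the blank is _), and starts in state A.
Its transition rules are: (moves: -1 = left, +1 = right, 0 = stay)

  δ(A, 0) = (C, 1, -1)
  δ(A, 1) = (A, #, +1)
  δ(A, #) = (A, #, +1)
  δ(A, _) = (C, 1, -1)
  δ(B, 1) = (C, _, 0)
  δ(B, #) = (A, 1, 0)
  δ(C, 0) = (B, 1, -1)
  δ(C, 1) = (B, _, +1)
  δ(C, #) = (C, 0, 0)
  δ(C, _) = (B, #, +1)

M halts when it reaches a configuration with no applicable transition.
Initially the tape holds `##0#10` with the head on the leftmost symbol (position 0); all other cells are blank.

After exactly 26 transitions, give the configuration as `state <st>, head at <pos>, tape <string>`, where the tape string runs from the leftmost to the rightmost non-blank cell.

state C, head at 6, tape #######1

state=A head=0 tape=[#]#0#10__   (A,#)→(A,#,+1)
state=A head=1 tape=#[#]0#10__   (A,#)→(A,#,+1)
state=A head=2 tape=##[0]#10__   (A,0)→(C,1,-1)
state=C head=1 tape=#[#]1#10__   (C,#)→(C,0,0)
state=C head=1 tape=#[0]1#10__   (C,0)→(B,1,-1)
state=B head=0 tape=[#]11#10__   (B,#)→(A,1,0)
state=A head=0 tape=[1]11#10__   (A,1)→(A,#,+1)
state=A head=1 tape=#[1]1#10__   (A,1)→(A,#,+1)
state=A head=2 tape=##[1]#10__   (A,1)→(A,#,+1)
state=A head=3 tape=###[#]10__   (A,#)→(A,#,+1)
state=A head=4 tape=####[1]0__   (A,1)→(A,#,+1)
state=A head=5 tape=#####[0]__   (A,0)→(C,1,-1)
state=C head=4 tape=####[#]1__   (C,#)→(C,0,0)
state=C head=4 tape=####[0]1__   (C,0)→(B,1,-1)
state=B head=3 tape=###[#]11__   (B,#)→(A,1,0)
state=A head=3 tape=###[1]11__   (A,1)→(A,#,+1)
state=A head=4 tape=####[1]1__   (A,1)→(A,#,+1)
state=A head=5 tape=#####[1]__   (A,1)→(A,#,+1)
state=A head=6 tape=######[_]_   (A,_)→(C,1,-1)
state=C head=5 tape=#####[#]1_   (C,#)→(C,0,0)
state=C head=5 tape=#####[0]1_   (C,0)→(B,1,-1)
state=B head=4 tape=####[#]11_   (B,#)→(A,1,0)
state=A head=4 tape=####[1]11_   (A,1)→(A,#,+1)
state=A head=5 tape=#####[1]1_   (A,1)→(A,#,+1)
state=A head=6 tape=######[1]_   (A,1)→(A,#,+1)
state=A head=7 tape=#######[_]   (A,_)→(C,1,-1)
state=C head=6 tape=######[#]1
After 26 steps: state C, head at 6, tape #######1.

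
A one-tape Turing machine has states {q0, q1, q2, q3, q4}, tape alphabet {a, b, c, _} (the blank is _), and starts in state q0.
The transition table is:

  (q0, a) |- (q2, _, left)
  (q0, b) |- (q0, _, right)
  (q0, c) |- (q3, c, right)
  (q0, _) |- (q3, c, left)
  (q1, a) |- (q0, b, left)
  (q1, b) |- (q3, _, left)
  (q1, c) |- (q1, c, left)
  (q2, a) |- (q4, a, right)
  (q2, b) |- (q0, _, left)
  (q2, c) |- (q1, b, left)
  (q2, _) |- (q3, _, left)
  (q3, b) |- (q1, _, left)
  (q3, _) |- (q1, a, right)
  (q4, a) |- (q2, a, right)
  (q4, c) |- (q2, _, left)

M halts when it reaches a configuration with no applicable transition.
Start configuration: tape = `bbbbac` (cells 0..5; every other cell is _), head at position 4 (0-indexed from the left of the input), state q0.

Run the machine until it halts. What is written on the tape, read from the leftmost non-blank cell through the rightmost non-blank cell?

q0 | bbbb[a]c   read a → write _, move left, go to q2
q2 | bbb[b]_c   read b → write _, move left, go to q0
q0 | bb[b]__c   read b → write _, move right, go to q0
q0 | bb_[_]_c   read _ → write c, move left, go to q3
q3 | bb[_]c_c   read _ → write a, move right, go to q1
q1 | bba[c]_c   read c → write c, move left, go to q1
q1 | bb[a]c_c   read a → write b, move left, go to q0
q0 | b[b]bc_c   read b → write _, move right, go to q0
q0 | b_[b]c_c   read b → write _, move right, go to q0
q0 | b__[c]_c   read c → write c, move right, go to q3
q3 | b__c[_]c   read _ → write a, move right, go to q1
q1 | b__ca[c]   read c → write c, move left, go to q1
q1 | b__c[a]c   read a → write b, move left, go to q0
q0 | b__[c]bc   read c → write c, move right, go to q3
q3 | b__c[b]c   read b → write _, move left, go to q1
q1 | b__[c]_c   read c → write c, move left, go to q1
q1 | b_[_]c_c
The non-blank tape span at halt is b__c_c.

b__c_c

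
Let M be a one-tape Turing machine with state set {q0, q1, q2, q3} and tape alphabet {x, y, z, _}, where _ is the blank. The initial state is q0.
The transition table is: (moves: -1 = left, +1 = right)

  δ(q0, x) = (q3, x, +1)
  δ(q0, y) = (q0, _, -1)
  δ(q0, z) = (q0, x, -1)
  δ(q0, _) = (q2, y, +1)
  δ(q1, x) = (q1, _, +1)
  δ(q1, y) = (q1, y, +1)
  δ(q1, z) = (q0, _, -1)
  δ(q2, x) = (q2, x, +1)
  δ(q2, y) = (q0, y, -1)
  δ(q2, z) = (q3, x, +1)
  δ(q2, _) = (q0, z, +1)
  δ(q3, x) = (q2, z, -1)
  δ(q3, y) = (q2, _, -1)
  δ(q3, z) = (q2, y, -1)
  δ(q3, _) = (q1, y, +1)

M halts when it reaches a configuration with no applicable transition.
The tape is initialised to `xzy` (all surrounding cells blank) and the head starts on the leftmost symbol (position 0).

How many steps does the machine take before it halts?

15

state=q0 head=0 tape=[x]zy_   (q0,x)→(q3,x,+1)
state=q3 head=1 tape=x[z]y_   (q3,z)→(q2,y,-1)
state=q2 head=0 tape=[x]yy_   (q2,x)→(q2,x,+1)
state=q2 head=1 tape=x[y]y_   (q2,y)→(q0,y,-1)
state=q0 head=0 tape=[x]yy_   (q0,x)→(q3,x,+1)
state=q3 head=1 tape=x[y]y_   (q3,y)→(q2,_,-1)
state=q2 head=0 tape=[x]_y_   (q2,x)→(q2,x,+1)
state=q2 head=1 tape=x[_]y_   (q2,_)→(q0,z,+1)
state=q0 head=2 tape=xz[y]_   (q0,y)→(q0,_,-1)
state=q0 head=1 tape=x[z]__   (q0,z)→(q0,x,-1)
state=q0 head=0 tape=[x]x__   (q0,x)→(q3,x,+1)
state=q3 head=1 tape=x[x]__   (q3,x)→(q2,z,-1)
state=q2 head=0 tape=[x]z__   (q2,x)→(q2,x,+1)
state=q2 head=1 tape=x[z]__   (q2,z)→(q3,x,+1)
state=q3 head=2 tape=xx[_]_   (q3,_)→(q1,y,+1)
state=q1 head=3 tape=xxy[_]
M halts after 15 transitions.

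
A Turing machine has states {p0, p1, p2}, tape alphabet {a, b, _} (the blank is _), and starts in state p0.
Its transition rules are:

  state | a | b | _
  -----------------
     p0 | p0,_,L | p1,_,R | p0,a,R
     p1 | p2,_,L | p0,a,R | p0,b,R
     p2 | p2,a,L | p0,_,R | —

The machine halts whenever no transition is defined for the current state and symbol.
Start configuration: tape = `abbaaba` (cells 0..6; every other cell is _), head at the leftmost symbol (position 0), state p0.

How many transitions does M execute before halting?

25

state=p0 head=0 tape=__[a]bbaaba   (p0,a)→(p0,_,L)
state=p0 head=-1 tape=_[_]_bbaaba   (p0,_)→(p0,a,R)
state=p0 head=0 tape=_a[_]bbaaba   (p0,_)→(p0,a,R)
state=p0 head=1 tape=_aa[b]baaba   (p0,b)→(p1,_,R)
state=p1 head=2 tape=_aa_[b]aaba   (p1,b)→(p0,a,R)
state=p0 head=3 tape=_aa_a[a]aba   (p0,a)→(p0,_,L)
state=p0 head=2 tape=_aa_[a]_aba   (p0,a)→(p0,_,L)
state=p0 head=1 tape=_aa[_]__aba   (p0,_)→(p0,a,R)
state=p0 head=2 tape=_aaa[_]_aba   (p0,_)→(p0,a,R)
state=p0 head=3 tape=_aaaa[_]aba   (p0,_)→(p0,a,R)
state=p0 head=4 tape=_aaaaa[a]ba   (p0,a)→(p0,_,L)
state=p0 head=3 tape=_aaaa[a]_ba   (p0,a)→(p0,_,L)
state=p0 head=2 tape=_aaa[a]__ba   (p0,a)→(p0,_,L)
state=p0 head=1 tape=_aa[a]___ba   (p0,a)→(p0,_,L)
state=p0 head=0 tape=_a[a]____ba   (p0,a)→(p0,_,L)
state=p0 head=-1 tape=_[a]_____ba   (p0,a)→(p0,_,L)
state=p0 head=-2 tape=[_]______ba   (p0,_)→(p0,a,R)
state=p0 head=-1 tape=a[_]_____ba   (p0,_)→(p0,a,R)
state=p0 head=0 tape=aa[_]____ba   (p0,_)→(p0,a,R)
state=p0 head=1 tape=aaa[_]___ba   (p0,_)→(p0,a,R)
state=p0 head=2 tape=aaaa[_]__ba   (p0,_)→(p0,a,R)
state=p0 head=3 tape=aaaaa[_]_ba   (p0,_)→(p0,a,R)
state=p0 head=4 tape=aaaaaa[_]ba   (p0,_)→(p0,a,R)
state=p0 head=5 tape=aaaaaaa[b]a   (p0,b)→(p1,_,R)
state=p1 head=6 tape=aaaaaaa_[a]   (p1,a)→(p2,_,L)
state=p2 head=5 tape=aaaaaaa[_]_
M halts after 25 transitions.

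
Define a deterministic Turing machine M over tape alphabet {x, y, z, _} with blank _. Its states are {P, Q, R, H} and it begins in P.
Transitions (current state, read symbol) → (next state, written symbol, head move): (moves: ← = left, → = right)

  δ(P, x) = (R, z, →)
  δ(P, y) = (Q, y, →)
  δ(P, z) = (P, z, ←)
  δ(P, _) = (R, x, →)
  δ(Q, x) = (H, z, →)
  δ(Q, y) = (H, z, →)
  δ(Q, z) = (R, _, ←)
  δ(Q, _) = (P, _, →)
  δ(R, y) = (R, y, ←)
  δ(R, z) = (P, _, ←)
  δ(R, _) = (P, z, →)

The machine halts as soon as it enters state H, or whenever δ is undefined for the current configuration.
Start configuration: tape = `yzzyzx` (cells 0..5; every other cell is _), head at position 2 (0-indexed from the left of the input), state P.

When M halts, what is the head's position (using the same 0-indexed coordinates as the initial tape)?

state=P head=2 tape=__yz[z]yzx   (P,z)→(P,z,←)
state=P head=1 tape=__y[z]zyzx   (P,z)→(P,z,←)
state=P head=0 tape=__[y]zzyzx   (P,y)→(Q,y,→)
state=Q head=1 tape=__y[z]zyzx   (Q,z)→(R,_,←)
state=R head=0 tape=__[y]_zyzx   (R,y)→(R,y,←)
state=R head=-1 tape=_[_]y_zyzx   (R,_)→(P,z,→)
state=P head=0 tape=_z[y]_zyzx   (P,y)→(Q,y,→)
state=Q head=1 tape=_zy[_]zyzx   (Q,_)→(P,_,→)
state=P head=2 tape=_zy_[z]yzx   (P,z)→(P,z,←)
state=P head=1 tape=_zy[_]zyzx   (P,_)→(R,x,→)
state=R head=2 tape=_zyx[z]yzx   (R,z)→(P,_,←)
state=P head=1 tape=_zy[x]_yzx   (P,x)→(R,z,→)
state=R head=2 tape=_zyz[_]yzx   (R,_)→(P,z,→)
state=P head=3 tape=_zyzz[y]zx   (P,y)→(Q,y,→)
state=Q head=4 tape=_zyzzy[z]x   (Q,z)→(R,_,←)
state=R head=3 tape=_zyzz[y]_x   (R,y)→(R,y,←)
state=R head=2 tape=_zyz[z]y_x   (R,z)→(P,_,←)
state=P head=1 tape=_zy[z]_y_x   (P,z)→(P,z,←)
state=P head=0 tape=_z[y]z_y_x   (P,y)→(Q,y,→)
state=Q head=1 tape=_zy[z]_y_x   (Q,z)→(R,_,←)
state=R head=0 tape=_z[y]__y_x   (R,y)→(R,y,←)
state=R head=-1 tape=_[z]y__y_x   (R,z)→(P,_,←)
state=P head=-2 tape=[_]_y__y_x   (P,_)→(R,x,→)
state=R head=-1 tape=x[_]y__y_x   (R,_)→(P,z,→)
state=P head=0 tape=xz[y]__y_x   (P,y)→(Q,y,→)
state=Q head=1 tape=xzy[_]_y_x   (Q,_)→(P,_,→)
state=P head=2 tape=xzy_[_]y_x   (P,_)→(R,x,→)
state=R head=3 tape=xzy_x[y]_x   (R,y)→(R,y,←)
state=R head=2 tape=xzy_[x]y_x
At halt the head is at cell 2.

2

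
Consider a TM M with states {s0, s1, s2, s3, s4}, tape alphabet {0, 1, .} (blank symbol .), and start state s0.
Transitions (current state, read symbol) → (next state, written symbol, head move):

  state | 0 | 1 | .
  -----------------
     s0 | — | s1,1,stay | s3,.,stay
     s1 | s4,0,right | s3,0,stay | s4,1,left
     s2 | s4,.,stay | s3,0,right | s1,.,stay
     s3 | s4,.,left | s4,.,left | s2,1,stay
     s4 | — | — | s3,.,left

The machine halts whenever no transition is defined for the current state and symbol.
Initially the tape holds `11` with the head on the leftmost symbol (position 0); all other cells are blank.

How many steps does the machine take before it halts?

s0 | ..[1]1   read 1 → write 1, move stay, go to s1
s1 | ..[1]1   read 1 → write 0, move stay, go to s3
s3 | ..[0]1   read 0 → write ., move left, go to s4
s4 | .[.].1   read . → write ., move left, go to s3
s3 | [.]..1   read . → write 1, move stay, go to s2
s2 | [1]..1   read 1 → write 0, move right, go to s3
s3 | 0[.].1   read . → write 1, move stay, go to s2
s2 | 0[1].1   read 1 → write 0, move right, go to s3
s3 | 00[.]1   read . → write 1, move stay, go to s2
s2 | 00[1]1   read 1 → write 0, move right, go to s3
s3 | 000[1]   read 1 → write ., move left, go to s4
s4 | 00[0].
M halts after 11 transitions.

11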